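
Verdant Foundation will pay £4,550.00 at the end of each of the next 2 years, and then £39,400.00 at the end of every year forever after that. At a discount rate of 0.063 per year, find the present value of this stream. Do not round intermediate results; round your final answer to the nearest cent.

£561770.70

PV of 2-year annuity: £4,550.00 × [1 − (1+0.063)^−2] / 0.063 = 8306.99780
Perpetuity value at year 2: £39,400.00 / 0.063 = 625396.82540
PV of perpetuity: 625396.82540 / (1+0.063)^2 = 553463.70157
Total PV = 8306.99780 + 553463.70157 = 561770.69937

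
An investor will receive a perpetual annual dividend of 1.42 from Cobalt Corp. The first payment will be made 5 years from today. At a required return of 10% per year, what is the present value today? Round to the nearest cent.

9.70

Value at end of year 4: C / r = 1.42 / 0.1 = 14.2000
Discount to today: PV = 14.2000 / (1 + 0.1)^4 = 14.2000 / 1.464100 = 9.70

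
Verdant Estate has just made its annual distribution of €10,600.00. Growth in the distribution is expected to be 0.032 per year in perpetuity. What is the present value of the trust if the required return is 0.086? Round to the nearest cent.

€202577.78

D₁ = D₀ × (1 + g) = €10,600.00 × 1.032 = €10,939.2000
Growing perpetuity: P = D₁ / (r − g) = €10,939.2000 / (0.086 − 0.032) = €202,577.78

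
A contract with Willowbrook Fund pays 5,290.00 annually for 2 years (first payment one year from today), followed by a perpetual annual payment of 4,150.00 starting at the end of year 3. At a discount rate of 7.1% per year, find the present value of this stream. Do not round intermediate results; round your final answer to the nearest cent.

PV of 2-year annuity: 5,290.00 × [1 − (1+0.071)^−2] / 0.071 = 9551.17559
Perpetuity value at year 2: 4,150.00 / 0.071 = 58450.70423
PV of perpetuity: 58450.70423 / (1+0.071)^2 = 50957.81600
Total PV = 9551.17559 + 50957.81600 = 60508.99159

60508.99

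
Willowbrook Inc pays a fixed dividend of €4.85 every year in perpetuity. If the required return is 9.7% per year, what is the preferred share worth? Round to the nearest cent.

€50.00

Level perpetuity: PV = C / r = €4.85 / 0.097 = €50.00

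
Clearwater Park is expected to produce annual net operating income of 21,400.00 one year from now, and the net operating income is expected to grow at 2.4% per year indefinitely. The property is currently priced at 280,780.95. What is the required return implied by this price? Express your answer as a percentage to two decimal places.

10.02%

P = D₁/(r − g) ⇒ r = D₁/P + g = 21,400.0000/280,780.95 + 0.024 = 0.076216 + 0.024 = 0.100216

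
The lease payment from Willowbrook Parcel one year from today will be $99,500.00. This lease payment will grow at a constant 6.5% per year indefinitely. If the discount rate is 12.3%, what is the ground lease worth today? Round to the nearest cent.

Growing perpetuity: P = D₁ / (r − g) = $99,500.0000 / (0.123 − 0.065) = $1,715,517.24

$1715517.24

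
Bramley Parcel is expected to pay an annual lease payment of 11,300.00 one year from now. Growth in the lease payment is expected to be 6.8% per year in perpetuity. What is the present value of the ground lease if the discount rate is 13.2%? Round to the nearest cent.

176562.50

Growing perpetuity: P = D₁ / (r − g) = 11,300.0000 / (0.132 − 0.068) = 176,562.50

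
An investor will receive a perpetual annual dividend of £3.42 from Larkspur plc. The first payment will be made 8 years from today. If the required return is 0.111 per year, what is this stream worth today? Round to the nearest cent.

Value at end of year 7: C / r = £3.42 / 0.111 = £30.8108
Discount to today: PV = £30.8108 / (1 + 0.111)^7 = £30.8108 / 2.089288 = £14.75

£14.75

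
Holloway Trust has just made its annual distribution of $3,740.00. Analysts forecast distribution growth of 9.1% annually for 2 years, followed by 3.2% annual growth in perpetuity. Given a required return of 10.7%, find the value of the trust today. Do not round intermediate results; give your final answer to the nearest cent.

$57304.14

D_1 = 4080.34000
D_2 = 4451.65094
Terminal value at year 2: TV = D_2×(1+g_2)/(r−g_2) = 4594.10377/0.075 = 61254.71693
P_0 = D_1/(1+r)^1 + D_2/(1+r)^2 + TV/(1+r)^2
    = 3685.94399 + 3632.66928 + 49985.52933 = 57304.14261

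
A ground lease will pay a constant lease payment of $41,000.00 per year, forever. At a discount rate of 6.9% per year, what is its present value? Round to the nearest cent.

Level perpetuity: PV = C / r = $41,000.00 / 0.069 = $594,202.90

$594202.90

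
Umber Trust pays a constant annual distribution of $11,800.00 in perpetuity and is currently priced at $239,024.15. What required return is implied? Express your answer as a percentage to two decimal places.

P = C/r ⇒ r = C/P = $11,800.00/$239,024.15 = 0.049367

4.94%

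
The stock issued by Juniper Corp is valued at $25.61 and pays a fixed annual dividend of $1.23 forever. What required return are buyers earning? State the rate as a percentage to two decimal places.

P = C/r ⇒ r = C/P = $1.23/$25.61 = 0.048028

4.80%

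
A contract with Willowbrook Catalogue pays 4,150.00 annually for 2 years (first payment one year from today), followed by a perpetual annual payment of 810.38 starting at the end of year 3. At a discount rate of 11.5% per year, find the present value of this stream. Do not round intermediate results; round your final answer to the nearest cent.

PV of 2-year annuity: 4,150.00 × [1 − (1+0.115)^−2] / 0.115 = 7060.06556
Perpetuity value at year 2: 810.38 / 0.115 = 7046.78261
PV of perpetuity: 7046.78261 / (1+0.115)^2 = 5668.14745
Total PV = 7060.06556 + 5668.14745 = 12728.21300

12728.21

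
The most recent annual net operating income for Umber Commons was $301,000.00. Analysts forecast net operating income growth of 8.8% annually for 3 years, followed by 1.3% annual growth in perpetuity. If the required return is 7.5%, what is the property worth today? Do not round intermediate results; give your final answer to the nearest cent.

D_1 = 327488.00000
D_2 = 356306.94400
D_3 = 387661.95507
Terminal value at year 3: TV = D_3×(1+g_2)/(r−g_2) = 392701.56049/0.062 = 6333896.13690
P_0 = D_1/(1+r)^1 + D_2/(1+r)^2 + D_3/(1+r)^3 + TV/(1+r)^3
    = 304640.00000 + 308324.01860 + 312052.58813 + 5098536.64158 = 6023553.24831

$6023553.25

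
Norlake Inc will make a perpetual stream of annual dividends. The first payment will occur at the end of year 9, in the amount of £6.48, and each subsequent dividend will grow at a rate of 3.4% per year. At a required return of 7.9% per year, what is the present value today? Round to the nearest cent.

Value at end of year 8: C₁ / (r − g) = £6.48 / (0.079 − 0.034) = £144.0000
Discount to today: PV = £144.0000 / (1 + 0.079)^8 = £144.0000 / 1.837264 = £78.38

£78.38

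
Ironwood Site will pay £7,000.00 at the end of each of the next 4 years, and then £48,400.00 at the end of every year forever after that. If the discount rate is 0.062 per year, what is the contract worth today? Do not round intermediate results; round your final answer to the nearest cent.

£637844.34

PV of 4-year annuity: £7,000.00 × [1 − (1+0.062)^−4] / 0.062 = 24145.06723
Perpetuity value at year 4: £48,400.00 / 0.062 = 780645.16129
PV of perpetuity: 780645.16129 / (1+0.062)^4 = 613699.26785
Total PV = 24145.06723 + 613699.26785 = 637844.33508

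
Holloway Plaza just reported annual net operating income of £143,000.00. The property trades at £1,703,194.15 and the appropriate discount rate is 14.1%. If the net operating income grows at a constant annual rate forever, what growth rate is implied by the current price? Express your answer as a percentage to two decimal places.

P = D₀(1+g)/(r−g) ⇒ P(r−g) = D₀(1+g) ⇒ g(P+D₀) = P·r − D₀
g = (P·r − D₀)/(P + D₀) = (£1,703,194.15×0.141 − £143,000.00) / (£1,703,194.15 + £143,000.00) = 0.052622

5.26%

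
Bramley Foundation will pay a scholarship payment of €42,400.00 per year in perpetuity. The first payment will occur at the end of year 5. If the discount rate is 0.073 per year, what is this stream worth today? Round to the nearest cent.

Value at end of year 4: C / r = €42,400.00 / 0.073 = €580,821.9178
Discount to today: PV = €580,821.9178 / (1 + 0.073)^4 = €580,821.9178 / 1.325558 = €438,171.48

€438171.48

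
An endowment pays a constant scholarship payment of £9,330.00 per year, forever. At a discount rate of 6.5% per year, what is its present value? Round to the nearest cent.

£143538.46

Level perpetuity: PV = C / r = £9,330.00 / 0.065 = £143,538.46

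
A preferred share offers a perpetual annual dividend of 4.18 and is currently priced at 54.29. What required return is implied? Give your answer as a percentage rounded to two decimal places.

7.70%

P = C/r ⇒ r = C/P = 4.18/54.29 = 0.076994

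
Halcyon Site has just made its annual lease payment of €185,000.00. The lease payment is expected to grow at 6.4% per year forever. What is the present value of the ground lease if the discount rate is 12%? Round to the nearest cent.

€3515000.00

D₁ = D₀ × (1 + g) = €185,000.00 × 1.064 = €196,840.0000
Growing perpetuity: P = D₁ / (r − g) = €196,840.0000 / (0.12 − 0.064) = €3,515,000.00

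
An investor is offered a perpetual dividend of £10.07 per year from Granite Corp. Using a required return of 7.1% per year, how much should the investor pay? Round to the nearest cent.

£141.83

Level perpetuity: PV = C / r = £10.07 / 0.071 = £141.83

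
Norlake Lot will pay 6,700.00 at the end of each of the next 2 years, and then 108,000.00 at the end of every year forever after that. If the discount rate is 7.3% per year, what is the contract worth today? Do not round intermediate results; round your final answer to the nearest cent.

PV of 2-year annuity: 6,700.00 × [1 − (1+0.073)^−2] / 0.073 = 12063.53701
Perpetuity value at year 2: 108,000.00 / 0.073 = 1479452.05479
PV of perpetuity: 1479452.05479 / (1+0.073)^2 = 1284995.04034
Total PV = 12063.53701 + 1284995.04034 = 1297058.57734

1297058.58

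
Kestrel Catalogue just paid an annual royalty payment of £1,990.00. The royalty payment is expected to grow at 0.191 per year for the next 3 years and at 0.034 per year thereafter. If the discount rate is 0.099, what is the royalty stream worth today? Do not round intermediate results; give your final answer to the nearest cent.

£47316.96

D_1 = 2370.09000
D_2 = 2822.77719
D_3 = 3361.92763
Terminal value at year 3: TV = D_3×(1+g_2)/(r−g_2) = 3476.23317/0.065 = 53480.51035
P_0 = D_1/(1+r)^1 + D_2/(1+r)^2 + D_3/(1+r)^3 + TV/(1+r)^3
    = 2156.58781 + 2337.12109 + 2532.76726 + 40290.48226 = 47316.95841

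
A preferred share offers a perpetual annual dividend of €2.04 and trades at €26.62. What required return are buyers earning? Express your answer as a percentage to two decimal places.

7.66%

P = C/r ⇒ r = C/P = €2.04/€26.62 = 0.076634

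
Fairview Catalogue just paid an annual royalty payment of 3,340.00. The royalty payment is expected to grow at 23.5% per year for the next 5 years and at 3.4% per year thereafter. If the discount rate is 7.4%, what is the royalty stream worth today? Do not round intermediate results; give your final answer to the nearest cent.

D_1 = 4124.90000
D_2 = 5094.25150
D_3 = 6291.40060
D_4 = 7769.87974
D_5 = 9595.80148
Terminal value at year 5: TV = D_5×(1+g_2)/(r−g_2) = 9922.05873/0.04 = 248051.46836
P_0 = D_1/(1+r)^1 + D_2/(1+r)^2 + D_3/(1+r)^3 + D_4/(1+r)^4 + D_5/(1+r)^5 + TV/(1+r)^5
    = 3840.68901 + 4416.43476 + 5078.48876 + 5839.78922 + 6715.21386 + 173588.27817 = 199478.89378

199478.89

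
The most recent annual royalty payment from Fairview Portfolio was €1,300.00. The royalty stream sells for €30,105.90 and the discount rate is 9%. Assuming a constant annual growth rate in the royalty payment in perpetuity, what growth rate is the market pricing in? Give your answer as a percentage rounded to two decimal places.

4.49%

P = D₀(1+g)/(r−g) ⇒ P(r−g) = D₀(1+g) ⇒ g(P+D₀) = P·r − D₀
g = (P·r − D₀)/(P + D₀) = (€30,105.90×0.09 − €1,300.00) / (€30,105.90 + €1,300.00) = 0.044881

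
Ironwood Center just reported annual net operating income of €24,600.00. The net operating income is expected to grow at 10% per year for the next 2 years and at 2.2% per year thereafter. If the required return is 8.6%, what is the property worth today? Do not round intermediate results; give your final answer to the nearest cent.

D_1 = 27060.00000
D_2 = 29766.00000
Terminal value at year 2: TV = D_2×(1+g_2)/(r−g_2) = 30420.85200/0.064 = 475325.81250
P_0 = D_1/(1+r)^1 + D_2/(1+r)^2 + TV/(1+r)^2
    = 24917.12707 + 25238.34234 + 403024.77921 = 453180.24862

€453180.25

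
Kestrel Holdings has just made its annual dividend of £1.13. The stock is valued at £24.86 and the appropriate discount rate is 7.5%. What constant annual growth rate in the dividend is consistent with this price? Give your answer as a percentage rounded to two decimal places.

2.83%

P = D₀(1+g)/(r−g) ⇒ P(r−g) = D₀(1+g) ⇒ g(P+D₀) = P·r − D₀
g = (P·r − D₀)/(P + D₀) = (£24.86×0.075 − £1.13) / (£24.86 + £1.13) = 0.028261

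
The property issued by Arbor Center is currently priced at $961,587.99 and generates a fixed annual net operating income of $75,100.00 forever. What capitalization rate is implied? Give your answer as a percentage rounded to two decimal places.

7.81%

P = C/r ⇒ r = C/P = $75,100.00/$961,587.99 = 0.078100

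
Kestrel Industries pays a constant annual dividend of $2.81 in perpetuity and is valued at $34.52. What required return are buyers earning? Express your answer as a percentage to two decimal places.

8.14%

P = C/r ⇒ r = C/P = $2.81/$34.52 = 0.081402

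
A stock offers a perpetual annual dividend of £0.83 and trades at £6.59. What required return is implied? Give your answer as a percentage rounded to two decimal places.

P = C/r ⇒ r = C/P = £0.83/£6.59 = 0.125948

12.59%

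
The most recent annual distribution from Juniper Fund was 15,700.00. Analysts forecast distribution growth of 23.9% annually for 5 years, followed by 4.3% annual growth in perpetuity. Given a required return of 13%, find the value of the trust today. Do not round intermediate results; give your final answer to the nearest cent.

D_1 = 19452.30000
D_2 = 24101.39970
D_3 = 29861.63423
D_4 = 36998.56481
D_5 = 45841.22180
Terminal value at year 5: TV = D_5×(1+g_2)/(r−g_2) = 47812.39434/0.087 = 549567.75098
P_0 = D_1/(1+r)^1 + D_2/(1+r)^2 + D_3/(1+r)^3 + D_4/(1+r)^4 + D_5/(1+r)^5 + TV/(1+r)^5
    = 17214.42478 + 18874.93124 + 20695.61045 + 22691.91269 + 24880.77861 + 298283.35735 = 402641.01512

402641.02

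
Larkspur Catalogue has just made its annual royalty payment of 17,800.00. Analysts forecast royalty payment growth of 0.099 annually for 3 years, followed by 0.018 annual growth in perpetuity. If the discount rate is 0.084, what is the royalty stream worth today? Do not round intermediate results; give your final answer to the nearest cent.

340998.93

D_1 = 19562.20000
D_2 = 21498.85780
D_3 = 23627.24472
Terminal value at year 3: TV = D_3×(1+g_2)/(r−g_2) = 24052.53513/0.066 = 364432.35041
P_0 = D_1/(1+r)^1 + D_2/(1+r)^2 + D_3/(1+r)^3 + TV/(1+r)^3
    = 18046.30996 + 18296.02827 + 18549.20210 + 286107.38993 = 340998.93026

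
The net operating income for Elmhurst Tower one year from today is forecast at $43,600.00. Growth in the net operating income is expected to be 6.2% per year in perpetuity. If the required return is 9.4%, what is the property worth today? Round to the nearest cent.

Growing perpetuity: P = D₁ / (r − g) = $43,600.0000 / (0.094 − 0.062) = $1,362,500.00

$1362500.00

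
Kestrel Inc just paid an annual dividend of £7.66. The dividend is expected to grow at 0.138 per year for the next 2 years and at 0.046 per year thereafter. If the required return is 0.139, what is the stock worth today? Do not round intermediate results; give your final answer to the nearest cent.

£101.30

D_1 = 8.71708
D_2 = 9.92004
Terminal value at year 2: TV = D_2×(1+g_2)/(r−g_2) = 10.37636/0.093 = 111.57375
P_0 = D_1/(1+r)^1 + D_2/(1+r)^2 + TV/(1+r)^2
    = 7.65327 + 7.64656 + 86.00319 = 101.30302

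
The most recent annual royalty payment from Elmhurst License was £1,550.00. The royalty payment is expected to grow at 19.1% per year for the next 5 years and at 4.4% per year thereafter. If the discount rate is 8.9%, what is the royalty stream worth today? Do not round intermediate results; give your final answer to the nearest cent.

£66484.58

D_1 = 1846.05000
D_2 = 2198.64555
D_3 = 2618.58685
D_4 = 3118.73694
D_5 = 3714.41569
Terminal value at year 5: TV = D_5×(1+g_2)/(r−g_2) = 3877.84998/0.045 = 86174.44409
P_0 = D_1/(1+r)^1 + D_2/(1+r)^2 + D_3/(1+r)^3 + D_4/(1+r)^4 + D_5/(1+r)^5 + TV/(1+r)^5
    = 1695.17906 + 1853.95617 + 2027.60495 + 2217.51836 + 2425.21981 + 56265.09956 = 66484.57792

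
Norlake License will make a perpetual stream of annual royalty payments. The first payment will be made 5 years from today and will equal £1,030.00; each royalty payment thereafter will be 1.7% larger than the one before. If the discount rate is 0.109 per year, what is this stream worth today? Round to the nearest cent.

£7401.56

Value at end of year 4: C₁ / (r − g) = £1,030.00 / (0.109 − 0.017) = £11,195.6522
Discount to today: PV = £11,195.6522 / (1 + 0.109)^4 = £11,195.6522 / 1.512607 = £7,401.56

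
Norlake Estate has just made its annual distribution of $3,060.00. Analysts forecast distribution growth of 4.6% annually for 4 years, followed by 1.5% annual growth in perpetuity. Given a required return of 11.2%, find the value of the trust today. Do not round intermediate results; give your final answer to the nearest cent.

$35596.66

D_1 = 3200.76000
D_2 = 3347.99496
D_3 = 3502.00273
D_4 = 3663.09485
Terminal value at year 4: TV = D_4×(1+g_2)/(r−g_2) = 3718.04128/0.097 = 38330.32244
P_0 = D_1/(1+r)^1 + D_2/(1+r)^2 + D_3/(1+r)^3 + D_4/(1+r)^4 + TV/(1+r)^4
    = 2878.38129 + 2707.54212 + 2546.84268 + 2395.68115 + 25068.20997 = 35596.65720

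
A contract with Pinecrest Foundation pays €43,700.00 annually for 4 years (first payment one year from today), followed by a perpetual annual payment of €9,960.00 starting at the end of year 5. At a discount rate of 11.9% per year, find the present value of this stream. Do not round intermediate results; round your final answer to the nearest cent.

€186393.86

PV of 4-year annuity: €43,700.00 × [1 − (1+0.119)^−4] / 0.119 = 133012.20139
Perpetuity value at year 4: €9,960.00 / 0.119 = 83697.47899
PV of perpetuity: 83697.47899 / (1+0.119)^4 = 53381.65460
Total PV = 133012.20139 + 53381.65460 = 186393.85599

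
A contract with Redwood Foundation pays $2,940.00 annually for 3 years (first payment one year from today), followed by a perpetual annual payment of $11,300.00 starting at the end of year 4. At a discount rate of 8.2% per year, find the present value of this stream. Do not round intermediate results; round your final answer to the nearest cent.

$116337.86

PV of 3-year annuity: $2,940.00 × [1 − (1+0.082)^−3] / 0.082 = 7549.40566
Perpetuity value at year 3: $11,300.00 / 0.082 = 137804.87805
PV of perpetuity: 137804.87805 / (1+0.082)^3 = 108788.45495
Total PV = 7549.40566 + 108788.45495 = 116337.86060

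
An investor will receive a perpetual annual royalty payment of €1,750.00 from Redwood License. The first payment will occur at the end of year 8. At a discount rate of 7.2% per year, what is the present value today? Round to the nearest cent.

€14939.71

Value at end of year 7: C / r = €1,750.00 / 0.072 = €24,305.5556
Discount to today: PV = €24,305.5556 / (1 + 0.072)^7 = €24,305.5556 / 1.626910 = €14,939.71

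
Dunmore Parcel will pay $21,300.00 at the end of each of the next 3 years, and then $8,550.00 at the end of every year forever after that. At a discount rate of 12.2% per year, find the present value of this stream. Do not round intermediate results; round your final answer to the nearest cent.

PV of 3-year annuity: $21,300.00 × [1 − (1+0.122)^−3] / 0.122 = 50983.69446
Perpetuity value at year 3: $8,550.00 / 0.122 = 70081.96721
PV of perpetuity: 70081.96721 / (1+0.122)^3 = 49616.68141
Total PV = 50983.69446 + 49616.68141 = 100600.37587

$100600.38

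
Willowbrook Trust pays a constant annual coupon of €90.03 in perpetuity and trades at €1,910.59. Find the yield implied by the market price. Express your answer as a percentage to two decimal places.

4.71%

P = C/r ⇒ r = C/P = €90.03/€1,910.59 = 0.047122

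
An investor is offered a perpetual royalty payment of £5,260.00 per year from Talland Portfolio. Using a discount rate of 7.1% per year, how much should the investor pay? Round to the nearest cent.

Level perpetuity: PV = C / r = £5,260.00 / 0.071 = £74,084.51

£74084.51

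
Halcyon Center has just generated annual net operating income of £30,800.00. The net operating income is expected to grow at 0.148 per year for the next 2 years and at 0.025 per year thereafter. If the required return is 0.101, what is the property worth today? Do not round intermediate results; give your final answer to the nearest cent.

D_1 = 35358.40000
D_2 = 40591.44320
Terminal value at year 2: TV = D_2×(1+g_2)/(r−g_2) = 41606.22928/0.076 = 547450.38526
P_0 = D_1/(1+r)^1 + D_2/(1+r)^2 + TV/(1+r)^2
    = 32114.80472 + 33485.73644 + 451616.84016 = 517217.38133

£517217.38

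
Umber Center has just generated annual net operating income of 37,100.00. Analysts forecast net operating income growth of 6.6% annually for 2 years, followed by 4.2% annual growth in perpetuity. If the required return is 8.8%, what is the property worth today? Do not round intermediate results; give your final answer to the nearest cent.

878717.30

D_1 = 39548.60000
D_2 = 42158.80760
Terminal value at year 2: TV = D_2×(1+g_2)/(r−g_2) = 43929.47752/0.046 = 954988.64172
P_0 = D_1/(1+r)^1 + D_2/(1+r)^2 + TV/(1+r)^2
    = 36349.81618 + 35614.80151 + 806752.67771 = 878717.29540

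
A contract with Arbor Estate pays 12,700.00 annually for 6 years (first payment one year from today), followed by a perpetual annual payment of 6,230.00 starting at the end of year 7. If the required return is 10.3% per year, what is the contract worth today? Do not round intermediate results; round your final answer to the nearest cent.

PV of 6-year annuity: 12,700.00 × [1 − (1+0.103)^−6] / 0.103 = 54828.90651
Perpetuity value at year 6: 6,230.00 / 0.103 = 60485.43689
PV of perpetuity: 60485.43689 / (1+0.103)^6 = 33589.05205
Total PV = 54828.90651 + 33589.05205 = 88417.95856

88417.96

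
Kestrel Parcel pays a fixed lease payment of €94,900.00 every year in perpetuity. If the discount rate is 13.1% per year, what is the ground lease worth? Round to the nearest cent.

€724427.48

Level perpetuity: PV = C / r = €94,900.00 / 0.131 = €724,427.48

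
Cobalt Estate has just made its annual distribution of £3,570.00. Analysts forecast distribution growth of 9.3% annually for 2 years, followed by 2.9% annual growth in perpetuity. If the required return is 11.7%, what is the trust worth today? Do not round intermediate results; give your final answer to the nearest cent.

£46881.60

D_1 = 3902.01000
D_2 = 4264.89693
Terminal value at year 2: TV = D_2×(1+g_2)/(r−g_2) = 4388.57894/0.088 = 49870.21524
P_0 = D_1/(1+r)^1 + D_2/(1+r)^2 + TV/(1+r)^2
    = 3493.29454 + 3418.23718 + 39970.06885 = 46881.60057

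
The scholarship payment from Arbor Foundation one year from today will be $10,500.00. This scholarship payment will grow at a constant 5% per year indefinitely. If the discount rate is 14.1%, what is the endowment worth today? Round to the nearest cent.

Growing perpetuity: P = D₁ / (r − g) = $10,500.0000 / (0.141 − 0.05) = $115,384.62

$115384.62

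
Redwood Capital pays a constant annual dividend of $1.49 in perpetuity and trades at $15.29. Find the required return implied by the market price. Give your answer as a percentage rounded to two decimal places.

P = C/r ⇒ r = C/P = $1.49/$15.29 = 0.097449

9.74%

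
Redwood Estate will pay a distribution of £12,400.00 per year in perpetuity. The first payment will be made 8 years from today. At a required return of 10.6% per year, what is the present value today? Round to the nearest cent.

Value at end of year 7: C / r = £12,400.00 / 0.106 = £116,981.1321
Discount to today: PV = £116,981.1321 / (1 + 0.106)^7 = £116,981.1321 / 2.024351 = £57,786.97

£57786.97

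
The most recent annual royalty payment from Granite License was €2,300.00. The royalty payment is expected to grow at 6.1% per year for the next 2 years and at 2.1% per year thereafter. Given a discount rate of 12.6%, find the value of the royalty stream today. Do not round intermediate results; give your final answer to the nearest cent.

D_1 = 2440.30000
D_2 = 2589.15830
Terminal value at year 2: TV = D_2×(1+g_2)/(r−g_2) = 2643.53062/0.105 = 25176.48214
P_0 = D_1/(1+r)^1 + D_2/(1+r)^2 + TV/(1+r)^2
    = 2167.22913 + 2042.12265 + 19857.21170 = 24066.56348

€24066.56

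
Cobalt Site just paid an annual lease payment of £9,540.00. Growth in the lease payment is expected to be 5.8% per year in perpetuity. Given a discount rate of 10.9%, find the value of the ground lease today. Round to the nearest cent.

D₁ = D₀ × (1 + g) = £9,540.00 × 1.058 = £10,093.3200
Growing perpetuity: P = D₁ / (r − g) = £10,093.3200 / (0.109 − 0.058) = £197,908.24

£197908.24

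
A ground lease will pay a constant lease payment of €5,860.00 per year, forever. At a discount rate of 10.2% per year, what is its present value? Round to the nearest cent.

Level perpetuity: PV = C / r = €5,860.00 / 0.102 = €57,450.98

€57450.98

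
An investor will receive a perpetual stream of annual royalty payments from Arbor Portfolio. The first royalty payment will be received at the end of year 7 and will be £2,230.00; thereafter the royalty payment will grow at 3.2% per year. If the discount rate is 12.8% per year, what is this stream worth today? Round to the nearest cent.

£11276.62

Value at end of year 6: C₁ / (r − g) = £2,230.00 / (0.128 − 0.032) = £23,229.1667
Discount to today: PV = £23,229.1667 / (1 + 0.128)^6 = £23,229.1667 / 2.059940 = £11,276.62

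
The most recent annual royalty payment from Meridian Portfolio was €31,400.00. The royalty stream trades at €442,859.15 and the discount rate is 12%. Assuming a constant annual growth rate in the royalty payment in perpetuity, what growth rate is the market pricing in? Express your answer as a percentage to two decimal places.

P = D₀(1+g)/(r−g) ⇒ P(r−g) = D₀(1+g) ⇒ g(P+D₀) = P·r − D₀
g = (P·r − D₀)/(P + D₀) = (€442,859.15×0.12 − €31,400.00) / (€442,859.15 + €31,400.00) = 0.045846

4.58%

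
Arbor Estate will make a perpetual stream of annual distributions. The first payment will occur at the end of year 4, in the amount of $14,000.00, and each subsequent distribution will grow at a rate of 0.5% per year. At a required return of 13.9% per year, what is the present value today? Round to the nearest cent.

Value at end of year 3: C₁ / (r − g) = $14,000.00 / (0.139 − 0.005) = $104,477.6119
Discount to today: PV = $104,477.6119 / (1 + 0.139)^3 = $104,477.6119 / 1.477649 = $70,705.32

$70705.32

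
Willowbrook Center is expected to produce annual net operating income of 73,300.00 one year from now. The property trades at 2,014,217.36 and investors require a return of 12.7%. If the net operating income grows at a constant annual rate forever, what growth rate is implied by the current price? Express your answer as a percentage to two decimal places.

9.06%

P = D₁/(r−g) ⇒ g = r − D₁/P = 0.127 − 73,300.00/2,014,217.36 = 0.090609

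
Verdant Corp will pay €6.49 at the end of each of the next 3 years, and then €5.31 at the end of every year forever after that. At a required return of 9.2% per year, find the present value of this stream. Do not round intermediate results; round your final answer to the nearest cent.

PV of 3-year annuity: €6.49 × [1 − (1+0.092)^−3] / 0.092 = 16.36972
Perpetuity value at year 3: €5.31 / 0.092 = 57.71739
PV of perpetuity: 57.71739 / (1+0.092)^3 = 44.32398
Total PV = 16.36972 + 44.32398 = 60.69370

€60.69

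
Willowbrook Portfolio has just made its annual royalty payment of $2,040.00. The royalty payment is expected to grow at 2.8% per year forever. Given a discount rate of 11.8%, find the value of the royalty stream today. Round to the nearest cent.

$23301.33

D₁ = D₀ × (1 + g) = $2,040.00 × 1.028 = $2,097.1200
Growing perpetuity: P = D₁ / (r − g) = $2,097.1200 / (0.118 − 0.028) = $23,301.33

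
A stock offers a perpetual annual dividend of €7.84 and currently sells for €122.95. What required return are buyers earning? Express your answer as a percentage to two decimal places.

6.38%

P = C/r ⇒ r = C/P = €7.84/€122.95 = 0.063766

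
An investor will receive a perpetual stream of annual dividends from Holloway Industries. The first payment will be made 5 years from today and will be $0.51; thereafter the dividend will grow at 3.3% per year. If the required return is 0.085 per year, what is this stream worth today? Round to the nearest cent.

$7.08

Value at end of year 4: C₁ / (r − g) = $0.51 / (0.085 − 0.033) = $9.8077
Discount to today: PV = $9.8077 / (1 + 0.085)^4 = $9.8077 / 1.385859 = $7.08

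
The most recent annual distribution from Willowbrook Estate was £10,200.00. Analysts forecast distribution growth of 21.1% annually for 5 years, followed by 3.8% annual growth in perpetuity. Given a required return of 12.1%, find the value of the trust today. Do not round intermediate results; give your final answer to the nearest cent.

D_1 = 12352.20000
D_2 = 14958.51420
D_3 = 18114.76070
D_4 = 21936.97520
D_5 = 26565.67697
Terminal value at year 5: TV = D_5×(1+g_2)/(r−g_2) = 27575.17270/0.083 = 332230.99634
P_0 = D_1/(1+r)^1 + D_2/(1+r)^2 + D_3/(1+r)^3 + D_4/(1+r)^4 + D_5/(1+r)^5 + TV/(1+r)^5
    = 11018.91169 + 11903.57007 + 12859.25366 + 13891.66475 + 15006.96344 + 187677.44639 = 252357.81001

£252357.81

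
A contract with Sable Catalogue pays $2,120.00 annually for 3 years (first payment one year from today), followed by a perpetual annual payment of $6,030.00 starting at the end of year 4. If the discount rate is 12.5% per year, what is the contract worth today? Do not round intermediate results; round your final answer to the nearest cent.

$38928.94

PV of 3-year annuity: $2,120.00 × [1 − (1+0.125)^−3] / 0.125 = 5048.44993
Perpetuity value at year 3: $6,030.00 / 0.125 = 48240.00000
PV of perpetuity: 48240.00000 / (1+0.125)^3 = 33880.49383
Total PV = 5048.44993 + 33880.49383 = 38928.94376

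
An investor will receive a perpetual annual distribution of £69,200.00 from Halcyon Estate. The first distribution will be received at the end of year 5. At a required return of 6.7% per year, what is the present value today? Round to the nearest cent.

£796844.56

Value at end of year 4: C / r = £69,200.00 / 0.067 = £1,032,835.8209
Discount to today: PV = £1,032,835.8209 / (1 + 0.067)^4 = £1,032,835.8209 / 1.296157 = £796,844.56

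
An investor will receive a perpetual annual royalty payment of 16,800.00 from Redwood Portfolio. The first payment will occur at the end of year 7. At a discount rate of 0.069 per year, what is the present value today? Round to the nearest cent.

163152.59

Value at end of year 6: C / r = 16,800.00 / 0.069 = 243,478.2609
Discount to today: PV = 243,478.2609 / (1 + 0.069)^6 = 243,478.2609 / 1.492335 = 163,152.59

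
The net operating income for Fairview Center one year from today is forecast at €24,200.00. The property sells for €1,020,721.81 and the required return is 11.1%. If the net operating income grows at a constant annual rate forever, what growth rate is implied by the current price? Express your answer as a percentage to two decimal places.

P = D₁/(r−g) ⇒ g = r − D₁/P = 0.111 − €24,200.00/€1,020,721.81 = 0.087291

8.73%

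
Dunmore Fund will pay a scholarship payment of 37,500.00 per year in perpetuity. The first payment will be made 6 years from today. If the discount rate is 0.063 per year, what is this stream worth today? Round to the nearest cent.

438555.33

Value at end of year 5: C / r = 37,500.00 / 0.063 = 595,238.0952
Discount to today: PV = 595,238.0952 / (1 + 0.063)^5 = 595,238.0952 / 1.357270 = 438,555.33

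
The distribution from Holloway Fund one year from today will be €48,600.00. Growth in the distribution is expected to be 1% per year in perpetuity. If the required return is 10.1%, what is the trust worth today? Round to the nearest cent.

€534065.93

Growing perpetuity: P = D₁ / (r − g) = €48,600.0000 / (0.101 − 0.01) = €534,065.93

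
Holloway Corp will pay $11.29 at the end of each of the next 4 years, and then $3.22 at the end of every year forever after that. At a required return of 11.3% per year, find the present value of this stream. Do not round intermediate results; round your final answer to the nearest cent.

$53.37

PV of 4-year annuity: $11.29 × [1 − (1+0.113)^−4] / 0.113 = 34.80343
Perpetuity value at year 4: $3.22 / 0.113 = 28.49558
PV of perpetuity: 28.49558 / (1+0.113)^4 = 18.56935
Total PV = 34.80343 + 18.56935 = 53.37278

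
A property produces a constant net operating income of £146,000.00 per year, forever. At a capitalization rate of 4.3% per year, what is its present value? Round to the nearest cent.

£3395348.84

Level perpetuity: PV = C / r = £146,000.00 / 0.043 = £3,395,348.84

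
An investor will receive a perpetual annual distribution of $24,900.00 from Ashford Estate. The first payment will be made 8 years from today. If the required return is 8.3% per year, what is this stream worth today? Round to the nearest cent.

$171680.93

Value at end of year 7: C / r = $24,900.00 / 0.083 = $300,000.0000
Discount to today: PV = $300,000.0000 / (1 + 0.083)^7 = $300,000.0000 / 1.747428 = $171,680.93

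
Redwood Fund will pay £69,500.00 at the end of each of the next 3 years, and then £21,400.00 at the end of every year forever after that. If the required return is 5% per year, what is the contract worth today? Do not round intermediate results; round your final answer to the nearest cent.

£558988.23

PV of 3-year annuity: £69,500.00 × [1 − (1+0.05)^−3] / 0.05 = 189265.73804
Perpetuity value at year 3: £21,400.00 / 0.05 = 428000.00000
PV of perpetuity: 428000.00000 / (1+0.05)^3 = 369722.49217
Total PV = 189265.73804 + 369722.49217 = 558988.23021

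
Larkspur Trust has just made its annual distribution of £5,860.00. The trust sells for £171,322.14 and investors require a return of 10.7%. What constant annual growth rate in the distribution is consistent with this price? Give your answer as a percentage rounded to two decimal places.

P = D₀(1+g)/(r−g) ⇒ P(r−g) = D₀(1+g) ⇒ g(P+D₀) = P·r − D₀
g = (P·r − D₀)/(P + D₀) = (£171,322.14×0.107 − £5,860.00) / (£171,322.14 + £5,860.00) = 0.070388

7.04%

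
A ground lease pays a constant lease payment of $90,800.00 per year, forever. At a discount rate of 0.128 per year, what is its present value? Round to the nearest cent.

Level perpetuity: PV = C / r = $90,800.00 / 0.128 = $709,375.00

$709375.00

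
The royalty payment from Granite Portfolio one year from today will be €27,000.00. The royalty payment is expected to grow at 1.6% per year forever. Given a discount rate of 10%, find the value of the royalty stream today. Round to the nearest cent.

Growing perpetuity: P = D₁ / (r − g) = €27,000.0000 / (0.1 − 0.016) = €321,428.57

€321428.57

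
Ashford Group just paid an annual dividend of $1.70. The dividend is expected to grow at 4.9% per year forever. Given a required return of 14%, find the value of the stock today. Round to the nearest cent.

D₁ = D₀ × (1 + g) = $1.70 × 1.049 = $1.7833
Growing perpetuity: P = D₁ / (r − g) = $1.7833 / (0.14 − 0.049) = $19.60

$19.60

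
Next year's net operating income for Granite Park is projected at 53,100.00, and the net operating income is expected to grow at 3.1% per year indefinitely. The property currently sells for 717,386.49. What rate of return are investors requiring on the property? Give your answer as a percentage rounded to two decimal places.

P = D₁/(r − g) ⇒ r = D₁/P + g = 53,100.0000/717,386.49 + 0.031 = 0.074019 + 0.031 = 0.105019

10.50%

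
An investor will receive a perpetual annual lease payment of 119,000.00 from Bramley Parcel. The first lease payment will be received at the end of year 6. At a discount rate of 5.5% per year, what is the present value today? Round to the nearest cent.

1655472.51

Value at end of year 5: C / r = 119,000.00 / 0.055 = 2,163,636.3636
Discount to today: PV = 2,163,636.3636 / (1 + 0.055)^5 = 2,163,636.3636 / 1.306960 = 1,655,472.51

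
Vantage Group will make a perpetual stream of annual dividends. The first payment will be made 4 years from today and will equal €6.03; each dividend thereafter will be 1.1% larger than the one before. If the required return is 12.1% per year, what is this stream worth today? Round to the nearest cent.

Value at end of year 3: C₁ / (r − g) = €6.03 / (0.121 − 0.011) = €54.8182
Discount to today: PV = €54.8182 / (1 + 0.121)^3 = €54.8182 / 1.408695 = €38.91

€38.91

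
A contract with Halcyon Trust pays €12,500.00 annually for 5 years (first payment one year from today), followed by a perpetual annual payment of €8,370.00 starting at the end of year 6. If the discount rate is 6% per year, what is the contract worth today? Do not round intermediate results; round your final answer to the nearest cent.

€156897.06

PV of 5-year annuity: €12,500.00 × [1 − (1+0.06)^−5] / 0.06 = 52654.54732
Perpetuity value at year 5: €8,370.00 / 0.06 = 139500.00000
PV of perpetuity: 139500.00000 / (1+0.06)^5 = 104242.51511
Total PV = 52654.54732 + 104242.51511 = 156897.06243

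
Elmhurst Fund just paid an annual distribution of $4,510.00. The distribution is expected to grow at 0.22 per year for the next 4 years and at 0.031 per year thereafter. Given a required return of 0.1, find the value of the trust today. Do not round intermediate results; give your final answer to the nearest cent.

$125492.48

D_1 = 5502.20000
D_2 = 6712.68400
D_3 = 8189.47448
D_4 = 9991.15887
Terminal value at year 4: TV = D_4×(1+g_2)/(r−g_2) = 10300.88479/0.069 = 149288.18537
P_0 = D_1/(1+r)^1 + D_2/(1+r)^2 + D_3/(1+r)^3 + D_4/(1+r)^4 + TV/(1+r)^4
    = 5002.00000 + 5547.67273 + 6152.87339 + 6824.09594 + 101965.83933 = 125492.48139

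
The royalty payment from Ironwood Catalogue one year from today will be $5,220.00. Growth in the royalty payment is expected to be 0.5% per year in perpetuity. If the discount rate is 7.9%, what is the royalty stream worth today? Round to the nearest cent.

$70540.54

Growing perpetuity: P = D₁ / (r − g) = $5,220.0000 / (0.079 − 0.005) = $70,540.54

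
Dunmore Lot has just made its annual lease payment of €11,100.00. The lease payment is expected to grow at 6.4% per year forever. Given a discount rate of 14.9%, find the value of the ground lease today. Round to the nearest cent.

€138945.88

D₁ = D₀ × (1 + g) = €11,100.00 × 1.064 = €11,810.4000
Growing perpetuity: P = D₁ / (r − g) = €11,810.4000 / (0.149 − 0.064) = €138,945.88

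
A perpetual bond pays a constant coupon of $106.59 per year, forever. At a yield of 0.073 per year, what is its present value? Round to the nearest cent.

Level perpetuity: PV = C / r = $106.59 / 0.073 = $1,460.14

$1460.14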